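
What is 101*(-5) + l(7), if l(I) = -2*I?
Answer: -519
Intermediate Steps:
101*(-5) + l(7) = 101*(-5) - 2*7 = -505 - 14 = -519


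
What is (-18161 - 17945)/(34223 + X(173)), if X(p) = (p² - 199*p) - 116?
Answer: -36106/29609 ≈ -1.2194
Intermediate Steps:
X(p) = -116 + p² - 199*p
(-18161 - 17945)/(34223 + X(173)) = (-18161 - 17945)/(34223 + (-116 + 173² - 199*173)) = -36106/(34223 + (-116 + 29929 - 34427)) = -36106/(34223 - 4614) = -36106/29609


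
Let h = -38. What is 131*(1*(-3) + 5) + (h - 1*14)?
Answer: 210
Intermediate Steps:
131*(1*(-3) + 5) + (h - 1*14) = 131*(1*(-3) + 5) + (-38 - 1*14) = 131*(-3 + 5) + (-38 - 14) = 131*2 - 52 = 262 - 52 = 210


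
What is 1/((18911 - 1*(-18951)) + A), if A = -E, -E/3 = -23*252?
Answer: 1/20474 ≈ 4.8842e-5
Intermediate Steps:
E = 17388 (E = -(-69)*252 = -3*(-5796) = 17388)
A = -17388 (A = -1*17388 = -17388)
1/((18911 - 1*(-18951)) + A) = 1/((18911 - 1*(-18951)) - 17388) = 1/((18911 + 18951) - 17388) = 1/(37862 - 17388) = 1/20474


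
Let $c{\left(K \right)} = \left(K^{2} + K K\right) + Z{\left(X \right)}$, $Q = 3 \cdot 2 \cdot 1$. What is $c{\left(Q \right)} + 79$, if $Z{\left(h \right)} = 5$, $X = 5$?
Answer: $156$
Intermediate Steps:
$Q = 6$ ($Q = 6 \cdot 1 = 6$)
$c{\left(K \right)} = 5 + 2 K^{2}$ ($c{\left(K \right)} = \left(K^{2} + K K\right) + 5 = \left(K^{2} + K^{2}\right) + 5 = 2 K^{2} + 5 = 5 + 2 K^{2}$)
$c{\left(Q \right)} + 79 = \left(5 + 2 \cdot 6^{2}\right) + 79 = \left(5 + 2 \cdot 36\right) + 79 = \left(5 + 72\right) + 79 = 77 + 79 = 156$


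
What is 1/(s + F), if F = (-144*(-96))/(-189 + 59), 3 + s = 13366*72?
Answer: 65/62545773 ≈ 1.0392e-6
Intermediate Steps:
s = 962349 (s = -3 + 13366*72 = -3 + 962352 = 962349)
F = -6912/65 (F = 13824/(-130) = 13824*(-1/130) = -6912/65 ≈ -106.34)
1/(s + F) = 1/(962349 - 6912/65) = 1/(62545773/65) = 65/62545773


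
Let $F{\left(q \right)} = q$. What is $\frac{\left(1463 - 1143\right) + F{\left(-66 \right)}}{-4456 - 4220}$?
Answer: $- \frac{127}{4338} \approx -0.029276$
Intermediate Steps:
$\frac{\left(1463 - 1143\right) + F{\left(-66 \right)}}{-4456 - 4220} = \frac{\left(1463 - 1143\right) - 66}{-4456 - 4220} = \frac{\left(1463 - 1143\right) - 66}{-8676} = \left(320 - 66\right) \left(- \frac{1}{8676}\right) = 254 \left(- \frac{1}{8676}\right) = - \frac{127}{4338}$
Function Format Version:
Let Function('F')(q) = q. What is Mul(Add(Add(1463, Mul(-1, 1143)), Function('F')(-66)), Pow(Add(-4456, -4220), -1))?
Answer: Rational(-127, 4338) ≈ -0.029276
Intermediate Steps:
Mul(Add(Add(1463, Mul(-1, 1143)), Function('F')(-66)), Pow(Add(-4456, -4220), -1)) = Mul(Add(Add(1463, Mul(-1, 1143)), -66), Pow(Add(-4456, -4220), -1)) = Mul(Add(Add(1463, -1143), -66), Pow(-8676, -1)) = Mul(Add(320, -66), Rational(-1, 8676)) = Mul(254, Rational(-1, 8676)) = Rational(-127, 4338)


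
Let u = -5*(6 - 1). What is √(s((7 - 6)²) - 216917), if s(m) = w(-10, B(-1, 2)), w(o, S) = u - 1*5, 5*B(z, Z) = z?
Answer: I*√216947 ≈ 465.78*I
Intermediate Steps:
B(z, Z) = z/5
u = -25 (u = -5*5 = -25)
w(o, S) = -30 (w(o, S) = -25 - 1*5 = -25 - 5 = -30)
s(m) = -30
√(s((7 - 6)²) - 216917) = √(-30 - 216917) = √(-216947) = I*√216947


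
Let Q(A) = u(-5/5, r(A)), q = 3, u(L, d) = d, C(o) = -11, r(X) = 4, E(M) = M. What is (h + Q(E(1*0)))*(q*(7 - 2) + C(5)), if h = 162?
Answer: 664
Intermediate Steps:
Q(A) = 4
(h + Q(E(1*0)))*(q*(7 - 2) + C(5)) = (162 + 4)*(3*(7 - 2) - 11) = 166*(3*5 - 11) = 166*(15 - 11) = 166*4 = 664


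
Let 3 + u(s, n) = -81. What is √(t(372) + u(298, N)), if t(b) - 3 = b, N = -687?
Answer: √291 ≈ 17.059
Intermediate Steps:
t(b) = 3 + b
u(s, n) = -84 (u(s, n) = -3 - 81 = -84)
√(t(372) + u(298, N)) = √((3 + 372) - 84) = √(375 - 84) = √291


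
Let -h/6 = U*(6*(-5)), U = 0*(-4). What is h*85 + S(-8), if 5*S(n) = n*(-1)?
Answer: 8/5 ≈ 1.6000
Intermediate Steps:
S(n) = -n/5 (S(n) = (n*(-1))/5 = (-n)/5 = -n/5)
U = 0
h = 0 (h = -0*6*(-5) = -0*(-30) = -6*0 = 0)
h*85 + S(-8) = 0*85 - 1/5*(-8) = 0 + 8/5 = 8/5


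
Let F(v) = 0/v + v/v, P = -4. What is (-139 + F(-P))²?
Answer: 19044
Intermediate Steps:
F(v) = 1 (F(v) = 0 + 1 = 1)
(-139 + F(-P))² = (-139 + 1)² = (-138)² = 19044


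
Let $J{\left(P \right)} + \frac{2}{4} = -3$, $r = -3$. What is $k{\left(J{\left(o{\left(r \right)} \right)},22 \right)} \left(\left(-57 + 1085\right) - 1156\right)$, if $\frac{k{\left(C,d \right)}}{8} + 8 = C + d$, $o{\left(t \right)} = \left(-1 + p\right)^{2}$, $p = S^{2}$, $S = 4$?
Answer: $-10752$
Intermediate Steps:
$p = 16$ ($p = 4^{2} = 16$)
$o{\left(t \right)} = 225$ ($o{\left(t \right)} = \left(-1 + 16\right)^{2} = 15^{2} = 225$)
$J{\left(P \right)} = - \frac{7}{2}$ ($J{\left(P \right)} = - \frac{1}{2} - 3 = - \frac{7}{2}$)
$k{\left(C,d \right)} = -64 + 8 C + 8 d$ ($k{\left(C,d \right)} = -64 + 8 \left(C + d\right) = -64 + \left(8 C + 8 d\right) = -64 + 8 C + 8 d$)
$k{\left(J{\left(o{\left(r \right)} \right)},22 \right)} \left(\left(-57 + 1085\right) - 1156\right) = \left(-64 + 8 \left(- \frac{7}{2}\right) + 8 \cdot 22\right) \left(\left(-57 + 1085\right) - 1156\right) = \left(-64 - 28 + 176\right) \left(1028 - 1156\right) = 84 \left(-128\right) = -10752$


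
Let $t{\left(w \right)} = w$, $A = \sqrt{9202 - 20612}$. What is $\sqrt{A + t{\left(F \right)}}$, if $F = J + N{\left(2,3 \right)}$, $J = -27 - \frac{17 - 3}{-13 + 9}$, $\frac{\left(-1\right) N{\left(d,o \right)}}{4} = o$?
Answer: $\frac{\sqrt{-142 + 4 i \sqrt{11410}}}{2} \approx 6.2073 + 8.6041 i$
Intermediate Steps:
$N{\left(d,o \right)} = - 4 o$
$J = - \frac{47}{2}$ ($J = -27 - \frac{14}{-4} = -27 - 14 \left(- \frac{1}{4}\right) = -27 - - \frac{7}{2} = -27 + \frac{7}{2} = - \frac{47}{2} \approx -23.5$)
$F = - \frac{71}{2}$ ($F = - \frac{47}{2} - 12 = - \frac{71}{2} \approx -35.5$)
$A = i \sqrt{11410}$ ($A = \sqrt{-11410} = i \sqrt{11410} \approx 106.82 i$)
$\sqrt{A + t{\left(F \right)}} = \sqrt{i \sqrt{11410} - \frac{71}{2}} = \sqrt{- \frac{71}{2} + i \sqrt{11410}}$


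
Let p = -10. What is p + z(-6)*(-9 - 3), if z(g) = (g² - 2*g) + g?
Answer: -514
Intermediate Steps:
z(g) = g² - g
p + z(-6)*(-9 - 3) = -10 + (-6*(-1 - 6))*(-9 - 3) = -10 - 6*(-7)*(-12) = -10 + 42*(-12) = -10 - 504 = -514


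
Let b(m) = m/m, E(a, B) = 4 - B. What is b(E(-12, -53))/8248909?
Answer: 1/8248909 ≈ 1.2123e-7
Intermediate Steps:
b(m) = 1
b(E(-12, -53))/8248909 = 1/8248909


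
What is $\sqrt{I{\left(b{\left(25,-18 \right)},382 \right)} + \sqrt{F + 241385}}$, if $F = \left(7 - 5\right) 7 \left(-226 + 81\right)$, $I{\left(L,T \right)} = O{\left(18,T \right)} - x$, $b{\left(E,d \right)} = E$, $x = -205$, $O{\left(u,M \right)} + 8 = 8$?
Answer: $\sqrt{205 + 9 \sqrt{2955}} \approx 26.348$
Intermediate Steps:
$O{\left(u,M \right)} = 0$ ($O{\left(u,M \right)} = -8 + 8 = 0$)
$I{\left(L,T \right)} = 205$ ($I{\left(L,T \right)} = 0 - -205 = 0 + 205 = 205$)
$F = -2030$ ($F = 2 \cdot 7 \left(-145\right) = 14 \left(-145\right) = -2030$)
$\sqrt{I{\left(b{\left(25,-18 \right)},382 \right)} + \sqrt{F + 241385}} = \sqrt{205 + \sqrt{-2030 + 241385}} = \sqrt{205 + \sqrt{239355}} = \sqrt{205 + 9 \sqrt{2955}}$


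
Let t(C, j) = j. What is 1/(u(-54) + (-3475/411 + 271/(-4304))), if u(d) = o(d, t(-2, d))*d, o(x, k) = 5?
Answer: -1768944/492682661 ≈ -0.0035904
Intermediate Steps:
u(d) = 5*d
1/(u(-54) + (-3475/411 + 271/(-4304))) = 1/(5*(-54) + (-3475/411 + 271/(-4304))) = 1/(-270 + (-3475*1/411 + 271*(-1/4304))) = 1/(-270 + (-3475/411 - 271/4304)) = 1/(-270 - 15067781/1768944) = 1/(-492682661/1768944) = -1768944/492682661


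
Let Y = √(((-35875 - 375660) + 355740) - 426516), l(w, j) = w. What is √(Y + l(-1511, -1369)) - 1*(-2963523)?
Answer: 2963523 + √(-1511 + I*√482311) ≈ 2.9635e+6 + 39.837*I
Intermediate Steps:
Y = I*√482311 (Y = √((-411535 + 355740) - 426516) = √(-55795 - 426516) = √(-482311) = I*√482311 ≈ 694.49*I)
√(Y + l(-1511, -1369)) - 1*(-2963523) = √(I*√482311 - 1511) - 1*(-2963523) = √(-1511 + I*√482311) + 2963523 = 2963523 + √(-1511 + I*√482311)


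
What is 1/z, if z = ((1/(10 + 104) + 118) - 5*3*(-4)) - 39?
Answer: 114/15847 ≈ 0.0071938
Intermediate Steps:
z = 15847/114 (z = ((1/114 + 118) - 15*(-4)) - 39 = ((1/114 + 118) + 60) - 39 = (13453/114 + 60) - 39 = 20293/114 - 39 = 15847/114 ≈ 139.01)
1/z = 1/(15847/114) = 114/15847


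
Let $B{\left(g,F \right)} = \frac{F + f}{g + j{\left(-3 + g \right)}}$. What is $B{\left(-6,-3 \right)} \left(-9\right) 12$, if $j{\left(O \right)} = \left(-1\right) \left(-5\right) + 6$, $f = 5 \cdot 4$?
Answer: $- \frac{1836}{5} \approx -367.2$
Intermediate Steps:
$f = 20$
$j{\left(O \right)} = 11$ ($j{\left(O \right)} = 5 + 6 = 11$)
$B{\left(g,F \right)} = \frac{20 + F}{11 + g}$ ($B{\left(g,F \right)} = \frac{F + 20}{g + 11} = \frac{20 + F}{11 + g}$)
$B{\left(-6,-3 \right)} \left(-9\right) 12 = \frac{20 - 3}{11 - 6} \left(-9\right) 12 = \frac{1}{5} \cdot 17 \left(-9\right) 12 = \frac{17}{5} \left(-9\right) 12 = \left(- \frac{153}{5}\right) 12 = - \frac{1836}{5}$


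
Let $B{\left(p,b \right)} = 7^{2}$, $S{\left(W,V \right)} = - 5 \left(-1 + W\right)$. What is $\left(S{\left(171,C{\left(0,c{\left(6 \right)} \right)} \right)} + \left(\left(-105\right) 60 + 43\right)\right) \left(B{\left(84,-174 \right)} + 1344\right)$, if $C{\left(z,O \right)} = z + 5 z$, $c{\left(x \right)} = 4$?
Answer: $-9900051$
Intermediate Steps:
$C{\left(z,O \right)} = 6 z$
$S{\left(W,V \right)} = 5 - 5 W$
$B{\left(p,b \right)} = 49$
$\left(S{\left(171,C{\left(0,c{\left(6 \right)} \right)} \right)} + \left(\left(-105\right) 60 + 43\right)\right) \left(B{\left(84,-174 \right)} + 1344\right) = \left(\left(5 - 855\right) + \left(\left(-105\right) 60 + 43\right)\right) \left(49 + 1344\right) = \left(\left(5 - 855\right) + \left(-6300 + 43\right)\right) 1393 = \left(-850 - 6257\right) 1393 = \left(-7107\right) 1393 = -9900051$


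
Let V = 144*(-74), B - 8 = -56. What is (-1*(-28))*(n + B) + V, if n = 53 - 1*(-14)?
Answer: -10124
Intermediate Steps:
B = -48 (B = 8 - 56 = -48)
V = -10656
n = 67 (n = 53 + 14 = 67)
(-1*(-28))*(n + B) + V = (-1*(-28))*(67 - 48) - 10656 = 28*19 - 10656 = 532 - 10656 = -10124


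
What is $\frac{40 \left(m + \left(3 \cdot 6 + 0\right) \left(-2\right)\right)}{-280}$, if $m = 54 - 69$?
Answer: $\frac{51}{7} \approx 7.2857$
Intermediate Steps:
$m = -15$
$\frac{40 \left(m + \left(3 \cdot 6 + 0\right) \left(-2\right)\right)}{-280} = \frac{40 \left(-15 + \left(3 \cdot 6 + 0\right) \left(-2\right)\right)}{-280} = 40 \left(-15 + \left(18 + 0\right) \left(-2\right)\right) \left(- \frac{1}{280}\right) = 40 \left(-15 + 18 \left(-2\right)\right) \left(- \frac{1}{280}\right) = 40 \left(-15 - 36\right) \left(- \frac{1}{280}\right) = 40 \left(-51\right) \left(- \frac{1}{280}\right) = \left(-2040\right) \left(- \frac{1}{280}\right) = \frac{51}{7}$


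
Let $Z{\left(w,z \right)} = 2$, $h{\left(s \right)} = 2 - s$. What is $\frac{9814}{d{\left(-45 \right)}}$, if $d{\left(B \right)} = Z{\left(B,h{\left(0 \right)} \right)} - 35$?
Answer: $- \frac{9814}{33} \approx -297.39$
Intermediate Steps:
$d{\left(B \right)} = -33$ ($d{\left(B \right)} = 2 - 35 = -33$)
$\frac{9814}{d{\left(-45 \right)}} = \frac{9814}{-33} = 9814 \left(- \frac{1}{33}\right) = - \frac{9814}{33}$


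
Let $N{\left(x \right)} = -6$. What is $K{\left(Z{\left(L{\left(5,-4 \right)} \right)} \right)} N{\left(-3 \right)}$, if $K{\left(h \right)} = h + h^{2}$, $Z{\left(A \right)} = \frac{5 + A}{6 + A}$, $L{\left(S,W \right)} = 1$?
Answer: $- \frac{468}{49} \approx -9.551$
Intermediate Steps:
$Z{\left(A \right)} = \frac{5 + A}{6 + A}$
$K{\left(Z{\left(L{\left(5,-4 \right)} \right)} \right)} N{\left(-3 \right)} = \frac{5 + 1}{6 + 1} \left(1 + \frac{5 + 1}{6 + 1}\right) \left(-6\right) = \frac{1}{7} \cdot 6 \left(1 + \frac{1}{7} \cdot 6\right) \left(-6\right) = \frac{6 \left(1 + \frac{6}{7}\right)}{7} \left(-6\right) = \frac{6}{7} \cdot \frac{13}{7} \left(-6\right) = \frac{78}{49} \left(-6\right) = - \frac{468}{49}$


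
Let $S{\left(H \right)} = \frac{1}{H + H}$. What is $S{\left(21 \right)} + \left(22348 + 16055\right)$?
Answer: $\frac{1612927}{42} \approx 38403.0$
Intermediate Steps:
$S{\left(H \right)} = \frac{1}{2 H}$
$S{\left(21 \right)} + \left(22348 + 16055\right) = \frac{1}{2 \cdot 21} + \left(22348 + 16055\right) = \frac{1}{2} \cdot \frac{1}{21} + 38403 = \frac{1}{42} + 38403 = \frac{1612927}{42}$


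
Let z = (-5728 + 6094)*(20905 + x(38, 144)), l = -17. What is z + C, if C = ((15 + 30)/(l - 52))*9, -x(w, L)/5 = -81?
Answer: 179387445/23 ≈ 7.7995e+6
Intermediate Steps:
x(w, L) = 405 (x(w, L) = -5*(-81) = 405)
z = 7799460 (z = (-5728 + 6094)*(20905 + 405) = 366*21310 = 7799460)
C = -135/23 (C = ((15 + 30)/(-17 - 52))*9 = (45/(-69))*9 = (45*(-1/69))*9 = -15/23*9 = -135/23 ≈ -5.8696)
z + C = 7799460 - 135/23 = 179387445/23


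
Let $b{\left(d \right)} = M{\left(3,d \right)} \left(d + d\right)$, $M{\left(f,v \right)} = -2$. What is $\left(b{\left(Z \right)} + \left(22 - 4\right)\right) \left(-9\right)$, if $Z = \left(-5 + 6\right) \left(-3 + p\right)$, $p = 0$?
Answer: $-270$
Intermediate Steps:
$Z = -3$ ($Z = \left(-5 + 6\right) \left(-3 + 0\right) = 1 \left(-3\right) = -3$)
$b{\left(d \right)} = - 4 d$ ($b{\left(d \right)} = - 2 \left(d + d\right) = - 2 \cdot 2 d = - 4 d$)
$\left(b{\left(Z \right)} + \left(22 - 4\right)\right) \left(-9\right) = \left(\left(-4\right) \left(-3\right) + \left(22 - 4\right)\right) \left(-9\right) = \left(12 + 18\right) \left(-9\right) = 30 \left(-9\right) = -270$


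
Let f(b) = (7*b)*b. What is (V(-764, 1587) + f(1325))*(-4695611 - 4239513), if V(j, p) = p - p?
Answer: -109807089507500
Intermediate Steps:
f(b) = 7*b**2
V(j, p) = 0
(V(-764, 1587) + f(1325))*(-4695611 - 4239513) = (0 + 7*1325**2)*(-4695611 - 4239513) = (0 + 7*1755625)*(-8935124) = (0 + 12289375)*(-8935124) = 12289375*(-8935124) = -109807089507500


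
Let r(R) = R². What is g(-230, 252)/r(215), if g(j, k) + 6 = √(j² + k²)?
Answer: -6/46225 + 2*√29101/46225 ≈ 0.0072511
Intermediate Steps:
g(j, k) = -6 + √(j² + k²)
g(-230, 252)/r(215) = (-6 + √((-230)² + 252²))/(215²) = (-6 + √(52900 + 63504))/46225 = (-6 + √116404)*(1/46225) = (-6 + 2*√29101)*(1/46225) = -6/46225 + 2*√29101/46225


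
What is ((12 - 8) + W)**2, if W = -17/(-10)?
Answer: 3249/100 ≈ 32.490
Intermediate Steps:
W = 17/10 (W = -17*(-1/10) = 17/10 ≈ 1.7000)
((12 - 8) + W)**2 = ((12 - 8) + 17/10)**2 = (4 + 17/10)**2 = (57/10)**2 = 3249/100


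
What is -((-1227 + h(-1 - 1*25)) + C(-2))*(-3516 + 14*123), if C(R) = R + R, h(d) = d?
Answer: -2255058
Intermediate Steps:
C(R) = 2*R
-((-1227 + h(-1 - 1*25)) + C(-2))*(-3516 + 14*123) = -((-1227 + (-1 - 1*25)) + 2*(-2))*(-3516 + 14*123) = -((-1227 + (-1 - 25)) - 4)*(-3516 + 1722) = -((-1227 - 26) - 4)*(-1794) = -(-1253 - 4)*(-1794) = -(-1257)*(-1794) = -1*2255058 = -2255058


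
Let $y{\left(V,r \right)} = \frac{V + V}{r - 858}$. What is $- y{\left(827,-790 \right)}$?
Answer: $\frac{827}{824} \approx 1.0036$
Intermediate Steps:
$y{\left(V,r \right)} = \frac{2 V}{-858 + r}$
$- y{\left(827,-790 \right)} = - \frac{2 \cdot 827}{-858 - 790} = - \frac{2 \cdot 827}{-1648} = - \frac{2 \cdot 827 \left(-1\right)}{1648} = \left(-1\right) \left(- \frac{827}{824}\right) = \frac{827}{824}$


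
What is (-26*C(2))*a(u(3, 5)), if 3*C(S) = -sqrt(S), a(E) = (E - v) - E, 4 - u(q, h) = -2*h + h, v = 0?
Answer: 0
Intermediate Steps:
u(q, h) = 4 + h (u(q, h) = 4 - (-2*h + h) = 4 - (-1)*h = 4 + h)
a(E) = 0 (a(E) = (E - 1*0) - E = (E + 0) - E = E - E = 0)
C(S) = -sqrt(S)/3 (C(S) = (-sqrt(S))/3 = -sqrt(S)/3)
(-26*C(2))*a(u(3, 5)) = -(-26)*sqrt(2)/3*0 = (26*sqrt(2)/3)*0 = 0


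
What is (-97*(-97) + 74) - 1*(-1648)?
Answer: 11131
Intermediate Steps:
(-97*(-97) + 74) - 1*(-1648) = (9409 + 74) + 1648 = 9483 + 1648 = 11131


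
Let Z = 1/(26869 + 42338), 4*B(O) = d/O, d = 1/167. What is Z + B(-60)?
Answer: -9709/924605520 ≈ -1.0501e-5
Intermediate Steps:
d = 1/167 ≈ 0.0059880
B(O) = 1/(668*O) (B(O) = (1/(167*O))/4 = 1/(668*O))
Z = 1/69207 ≈ 1.4449e-5
Z + B(-60) = 1/69207 + (1/668)/(-60) = 1/69207 + (1/668)*(-1/60) = 1/69207 - 1/40080 = -9709/924605520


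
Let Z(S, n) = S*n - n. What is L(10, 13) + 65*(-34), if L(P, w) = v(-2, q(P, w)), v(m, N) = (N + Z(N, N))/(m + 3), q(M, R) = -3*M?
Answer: -1310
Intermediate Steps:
Z(S, n) = -n + S*n
v(m, N) = (N + N*(-1 + N))/(3 + m) (v(m, N) = (N + N*(-1 + N))/(m + 3) = (N + N*(-1 + N))/(3 + m))
L(P, w) = 9*P² (L(P, w) = (-3*P)²/(3 - 2) = (9*P²)/1 = (9*P²)*1 = 9*P²)
L(10, 13) + 65*(-34) = 9*10² + 65*(-34) = 9*100 - 2210 = 900 - 2210 = -1310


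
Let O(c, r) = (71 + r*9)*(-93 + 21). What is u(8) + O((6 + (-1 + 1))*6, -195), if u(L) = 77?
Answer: 121325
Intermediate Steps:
O(c, r) = -5112 - 648*r (O(c, r) = (71 + 9*r)*(-72) = -5112 - 648*r)
u(8) + O((6 + (-1 + 1))*6, -195) = 77 + (-5112 - 648*(-195)) = 77 + (-5112 + 126360) = 77 + 121248 = 121325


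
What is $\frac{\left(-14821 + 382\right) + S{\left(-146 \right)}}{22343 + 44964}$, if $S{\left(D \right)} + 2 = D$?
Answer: $- \frac{14587}{67307} \approx -0.21672$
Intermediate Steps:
$S{\left(D \right)} = -2 + D$
$\frac{\left(-14821 + 382\right) + S{\left(-146 \right)}}{22343 + 44964} = \frac{\left(-14821 + 382\right) - 148}{22343 + 44964} = \frac{-14439 - 148}{67307} = \left(-14587\right) \frac{1}{67307} = - \frac{14587}{67307}$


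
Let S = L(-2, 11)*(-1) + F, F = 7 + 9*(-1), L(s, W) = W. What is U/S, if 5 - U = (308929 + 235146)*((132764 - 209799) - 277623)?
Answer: -14843119335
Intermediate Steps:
F = -2 (F = 7 - 9 = -2)
U = 192960551355 (U = 5 - (308929 + 235146)*((132764 - 209799) - 277623) = 5 - 544075*(-77035 - 277623) = 5 - 544075*(-354658) = 5 - 1*(-192960551350) = 5 + 192960551350 = 192960551355)
S = -13 (S = 11*(-1) - 2 = -11 - 2 = -13)
U/S = 192960551355/(-13) = 192960551355*(-1/13) = -14843119335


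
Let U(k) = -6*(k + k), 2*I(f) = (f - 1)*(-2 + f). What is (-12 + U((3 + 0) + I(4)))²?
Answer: 7056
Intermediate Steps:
I(f) = (-1 + f)*(-2 + f)/2 (I(f) = ((f - 1)*(-2 + f))/2 = ((-1 + f)*(-2 + f))/2 = (-1 + f)*(-2 + f)/2)
U(k) = -12*k
(-12 + U((3 + 0) + I(4)))² = (-12 - 12*((3 + 0) + (1 + (½)*4² - 3/2*4)))² = (-12 - 12*(3 + (1 + (½)*16 - 6)))² = (-12 - 12*(3 + (1 + 8 - 6)))² = (-12 - 12*(3 + 3))² = (-12 - 12*6)² = (-12 - 72)² = (-84)² = 7056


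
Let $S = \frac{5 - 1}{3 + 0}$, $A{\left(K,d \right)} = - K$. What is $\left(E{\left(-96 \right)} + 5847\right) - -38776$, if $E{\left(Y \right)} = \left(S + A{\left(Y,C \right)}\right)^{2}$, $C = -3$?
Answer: $\frac{486871}{9} \approx 54097.0$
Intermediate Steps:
$S = \frac{4}{3} \approx 1.3333$
$E{\left(Y \right)} = \left(\frac{4}{3} - Y\right)^{2}$
$\left(E{\left(-96 \right)} + 5847\right) - -38776 = \left(\frac{\left(-4 + 3 \left(-96\right)\right)^{2}}{9} + 5847\right) - -38776 = \left(\frac{\left(-4 - 288\right)^{2}}{9} + 5847\right) + 38776 = \left(\frac{\left(-292\right)^{2}}{9} + 5847\right) + 38776 = \left(\frac{1}{9} \cdot 85264 + 5847\right) + 38776 = \left(\frac{85264}{9} + 5847\right) + 38776 = \frac{137887}{9} + 38776 = \frac{486871}{9}$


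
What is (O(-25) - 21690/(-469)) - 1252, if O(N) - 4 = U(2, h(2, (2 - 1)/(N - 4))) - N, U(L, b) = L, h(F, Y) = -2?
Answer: -550959/469 ≈ -1174.8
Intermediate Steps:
O(N) = 6 - N (O(N) = 4 + (2 - N) = 6 - N)
(O(-25) - 21690/(-469)) - 1252 = ((6 - 1*(-25)) - 21690/(-469)) - 1252 = ((6 + 25) - 21690*(-1/469)) - 1252 = (31 + 21690/469) - 1252 = 36229/469 - 1252 = -550959/469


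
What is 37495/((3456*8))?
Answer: 37495/27648 ≈ 1.3562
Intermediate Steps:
37495/((3456*8)) = 37495/27648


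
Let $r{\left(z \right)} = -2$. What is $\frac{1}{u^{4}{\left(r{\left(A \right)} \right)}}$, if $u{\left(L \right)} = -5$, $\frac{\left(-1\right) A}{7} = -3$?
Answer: $\frac{1}{625} \approx 0.0016$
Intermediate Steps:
$A = 21$ ($A = \left(-7\right) \left(-3\right) = 21$)
$\frac{1}{u^{4}{\left(r{\left(A \right)} \right)}} = \frac{1}{\left(-5\right)^{4}} = \frac{1}{625}$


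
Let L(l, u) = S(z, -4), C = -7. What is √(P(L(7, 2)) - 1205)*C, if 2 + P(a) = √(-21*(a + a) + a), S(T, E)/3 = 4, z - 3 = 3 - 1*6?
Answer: -7*√(-1207 + 2*I*√123) ≈ -2.2345 - 243.2*I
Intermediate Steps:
z = 0 (z = 3 + (3 - 1*6) = 3 + (3 - 6) = 3 - 3 = 0)
S(T, E) = 12 (S(T, E) = 3*4 = 12)
L(l, u) = 12
P(a) = -2 + √41*√(-a) (P(a) = -2 + √(-21*(a + a) + a) = -2 + √(-42*a + a) = -2 + √(-41*a) = -2 + √41*√(-a))
√(P(L(7, 2)) - 1205)*C = √((-2 + √41*√(-1*12)) - 1205)*(-7) = √((-2 + √41*√(-12)) - 1205)*(-7) = √((-2 + √41*(2*I*√3)) - 1205)*(-7) = √((-2 + 2*I*√123) - 1205)*(-7) = √(-1207 + 2*I*√123)*(-7) = -7*√(-1207 + 2*I*√123)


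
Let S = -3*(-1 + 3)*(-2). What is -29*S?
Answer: -348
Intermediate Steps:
S = 12 (S = -3*2*(-2) = -6*(-2) = 12)
-29*S = -29*12 = -348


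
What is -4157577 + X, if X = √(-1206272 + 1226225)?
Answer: -4157577 + 3*√2217 ≈ -4.1574e+6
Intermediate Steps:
X = 3*√2217 (X = √19953 = 3*√2217 ≈ 141.26)
-4157577 + X = -4157577 + 3*√2217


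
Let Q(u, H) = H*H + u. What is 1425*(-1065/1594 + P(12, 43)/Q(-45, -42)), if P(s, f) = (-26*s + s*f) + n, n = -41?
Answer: -746183675/913362 ≈ -816.96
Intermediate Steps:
Q(u, H) = u + H² (Q(u, H) = H² + u = u + H²)
P(s, f) = -41 - 26*s + f*s (P(s, f) = (-26*s + s*f) - 41 = (-26*s + f*s) - 41 = -41 - 26*s + f*s)
1425*(-1065/1594 + P(12, 43)/Q(-45, -42)) = 1425*(-1065/1594 + (-41 - 26*12 + 43*12)/(-45 + (-42)²)) = 1425*(-1065*1/1594 + (-41 - 312 + 516)/(-45 + 1764)) = 1425*(-1065/1594 + 163/1719) = 1425*(-1570913/2740086) = -746183675/913362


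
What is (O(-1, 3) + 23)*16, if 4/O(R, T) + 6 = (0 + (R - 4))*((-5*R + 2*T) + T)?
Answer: 6976/19 ≈ 367.16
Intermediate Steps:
O(R, T) = 4/(-6 + (-4 + R)*(-5*R + 3*T)) (O(R, T) = 4/(-6 + (0 + (R - 4))*((-5*R + 2*T) + T)) = 4/(-6 + (0 + (-4 + R))*(-5*R + 3*T)) = 4/(-6 + (-4 + R)*(-5*R + 3*T)))
(O(-1, 3) + 23)*16 = (-4/(6 - 20*(-1) + 5*(-1)**2 + 12*3 - 3*(-1)*3) + 23)*16 = (-4/(6 + 20 + 5*1 + 36 + 9) + 23)*16 = (-4/(6 + 20 + 5 + 36 + 9) + 23)*16 = (-4/76 + 23)*16 = (-4*1/76 + 23)*16 = (-1/19 + 23)*16 = (436/19)*16 = 6976/19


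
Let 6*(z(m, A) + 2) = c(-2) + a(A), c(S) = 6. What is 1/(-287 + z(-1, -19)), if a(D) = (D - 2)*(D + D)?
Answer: -1/155 ≈ -0.0064516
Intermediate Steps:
a(D) = 2*D*(-2 + D) (a(D) = (-2 + D)*(2*D) = 2*D*(-2 + D))
z(m, A) = -1 + A*(-2 + A)/3 (z(m, A) = -2 + (6 + 2*A*(-2 + A))/6 = -2 + (1 + A*(-2 + A)/3) = -1 + A*(-2 + A)/3)
1/(-287 + z(-1, -19)) = 1/(-287 + (-1 + (⅓)*(-19)*(-2 - 19))) = 1/(-287 + (-1 + (⅓)*(-19)*(-21))) = 1/(-287 + (-1 + 133)) = 1/(-287 + 132) = 1/(-155) = -1/155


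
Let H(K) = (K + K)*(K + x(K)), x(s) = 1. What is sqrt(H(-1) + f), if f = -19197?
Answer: 9*I*sqrt(237) ≈ 138.55*I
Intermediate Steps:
H(K) = 2*K*(1 + K) (H(K) = (K + K)*(K + 1) = (2*K)*(1 + K) = 2*K*(1 + K))
sqrt(H(-1) + f) = sqrt(2*(-1)*(1 - 1) - 19197) = sqrt(2*(-1)*0 - 19197) = sqrt(0 - 19197) = sqrt(-19197) = 9*I*sqrt(237)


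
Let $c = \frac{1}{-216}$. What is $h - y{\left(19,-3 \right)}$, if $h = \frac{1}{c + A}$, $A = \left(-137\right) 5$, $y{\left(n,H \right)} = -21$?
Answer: $\frac{3106965}{147961} \approx 20.999$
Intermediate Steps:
$c = - \frac{1}{216} \approx -0.0046296$
$A = -685$
$h = - \frac{216}{147961}$ ($h = \frac{1}{- \frac{1}{216} - 685} = \frac{1}{- \frac{147961}{216}} = - \frac{216}{147961} \approx -0.0014598$)
$h - y{\left(19,-3 \right)} = - \frac{216}{147961} - -21 = - \frac{216}{147961} + 21 = \frac{3106965}{147961}$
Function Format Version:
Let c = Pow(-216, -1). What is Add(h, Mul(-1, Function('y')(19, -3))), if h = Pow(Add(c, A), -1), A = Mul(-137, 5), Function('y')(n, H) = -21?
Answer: Rational(3106965, 147961) ≈ 20.999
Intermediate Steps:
c = Rational(-1, 216) ≈ -0.0046296
A = -685
h = Rational(-216, 147961) (h = Pow(Add(Rational(-1, 216), -685), -1) = Pow(Rational(-147961, 216), -1) = Rational(-216, 147961) ≈ -0.0014598)
Add(h, Mul(-1, Function('y')(19, -3))) = Add(Rational(-216, 147961), Mul(-1, -21)) = Add(Rational(-216, 147961), 21) = Rational(3106965, 147961)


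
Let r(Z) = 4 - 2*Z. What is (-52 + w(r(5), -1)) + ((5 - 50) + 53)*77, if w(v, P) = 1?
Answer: 565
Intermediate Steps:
(-52 + w(r(5), -1)) + ((5 - 50) + 53)*77 = (-52 + 1) + ((5 - 50) + 53)*77 = -51 + (-45 + 53)*77 = -51 + 8*77 = -51 + 616 = 565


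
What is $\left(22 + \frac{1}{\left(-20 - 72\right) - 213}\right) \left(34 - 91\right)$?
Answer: $- \frac{382413}{305} \approx -1253.8$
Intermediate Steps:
$\left(22 + \frac{1}{\left(-20 - 72\right) - 213}\right) \left(34 - 91\right) = \left(22 + \frac{1}{-92 - 213}\right) \left(-57\right) = \left(22 + \frac{1}{-305}\right) \left(-57\right) = \left(22 - \frac{1}{305}\right) \left(-57\right) = \frac{6709}{305} \left(-57\right) = - \frac{382413}{305}$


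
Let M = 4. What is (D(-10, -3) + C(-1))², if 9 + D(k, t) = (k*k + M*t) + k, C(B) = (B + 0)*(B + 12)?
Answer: 3364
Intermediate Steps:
C(B) = B*(12 + B)
D(k, t) = -9 + k + k² + 4*t (D(k, t) = -9 + ((k*k + 4*t) + k) = -9 + ((k² + 4*t) + k) = -9 + (k + k² + 4*t) = -9 + k + k² + 4*t)
(D(-10, -3) + C(-1))² = ((-9 - 10 + (-10)² + 4*(-3)) - (12 - 1))² = ((-9 - 10 + 100 - 12) - 1*11)² = (69 - 11)² = 58² = 3364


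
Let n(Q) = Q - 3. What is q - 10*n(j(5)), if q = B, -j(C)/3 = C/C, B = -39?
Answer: 21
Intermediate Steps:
j(C) = -3 (j(C) = -3*C/C = -3*1 = -3)
q = -39
n(Q) = -3 + Q
q - 10*n(j(5)) = -39 - 10*(-3 - 3) = -39 - 10*(-6) = -39 + 60 = 21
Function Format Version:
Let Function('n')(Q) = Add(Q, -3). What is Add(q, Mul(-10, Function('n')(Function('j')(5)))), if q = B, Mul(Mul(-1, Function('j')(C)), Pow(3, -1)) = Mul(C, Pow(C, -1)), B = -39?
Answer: 21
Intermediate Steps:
Function('j')(C) = -3 (Function('j')(C) = Mul(-3, Mul(C, Pow(C, -1))) = Mul(-3, 1) = -3)
q = -39
Function('n')(Q) = Add(-3, Q)
Add(q, Mul(-10, Function('n')(Function('j')(5)))) = Add(-39, Mul(-10, Add(-3, -3))) = Add(-39, Mul(-10, -6)) = Add(-39, 60) = 21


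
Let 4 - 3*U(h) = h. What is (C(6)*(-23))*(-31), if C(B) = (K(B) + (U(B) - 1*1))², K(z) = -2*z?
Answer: 1198553/9 ≈ 1.3317e+5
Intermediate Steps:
U(h) = 4/3 - h/3
C(B) = (⅓ - 7*B/3)² (C(B) = (-2*B + ((4/3 - B/3) - 1*1))² = (-2*B + ((4/3 - B/3) - 1))² = (-2*B + (⅓ - B/3))² = (⅓ - 7*B/3)²)
(C(6)*(-23))*(-31) = (((-1 + 7*6)²/9)*(-23))*(-31) = (((-1 + 42)²/9)*(-23))*(-31) = (((⅑)*41²)*(-23))*(-31) = (((⅑)*1681)*(-23))*(-31) = ((1681/9)*(-23))*(-31) = -38663/9*(-31) = 1198553/9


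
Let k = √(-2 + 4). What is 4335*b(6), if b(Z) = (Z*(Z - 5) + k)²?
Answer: 164730 + 52020*√2 ≈ 2.3830e+5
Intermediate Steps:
k = √2 ≈ 1.4142
b(Z) = (√2 + Z*(-5 + Z))² (b(Z) = (Z*(Z - 5) + √2)² = (Z*(-5 + Z) + √2)² = (√2 + Z*(-5 + Z))²)
4335*b(6) = 4335*(√2 + 6² - 5*6)² = 4335*(√2 + 36 - 30)² = 4335*(6 + √2)²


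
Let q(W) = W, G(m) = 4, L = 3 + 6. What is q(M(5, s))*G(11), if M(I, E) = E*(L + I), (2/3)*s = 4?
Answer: 336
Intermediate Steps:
L = 9
s = 6 (s = (3/2)*4 = 6)
M(I, E) = E*(9 + I)
q(M(5, s))*G(11) = (6*(9 + 5))*4 = (6*14)*4 = 84*4 = 336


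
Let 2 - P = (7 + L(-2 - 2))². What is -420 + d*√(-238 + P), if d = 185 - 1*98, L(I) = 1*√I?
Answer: -420 + 87*√(-281 - 28*I) ≈ -347.43 - 1460.2*I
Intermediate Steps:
L(I) = √I
d = 87 (d = 185 - 98 = 87)
P = 2 - (7 + 2*I)² (P = 2 - (7 + √(-2 - 2))² = 2 - (7 + √(-4))² = 2 - (7 + 2*I)² ≈ -43.0 - 28.0*I)
-420 + d*√(-238 + P) = -420 + 87*√(-238 + (-43 - 28*I)) = -420 + 87*√(-281 - 28*I)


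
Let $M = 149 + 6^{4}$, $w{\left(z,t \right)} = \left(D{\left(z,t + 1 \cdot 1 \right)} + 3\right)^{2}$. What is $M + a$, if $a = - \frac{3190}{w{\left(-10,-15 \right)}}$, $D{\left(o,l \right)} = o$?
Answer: $\frac{67615}{49} \approx 1379.9$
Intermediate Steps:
$w{\left(z,t \right)} = \left(3 + z\right)^{2}$ ($w{\left(z,t \right)} = \left(z + 3\right)^{2} = \left(3 + z\right)^{2}$)
$M = 1445$ ($M = 149 + 1296 = 1445$)
$a = - \frac{3190}{49}$ ($a = - \frac{3190}{\left(3 - 10\right)^{2}} = - \frac{3190}{\left(-7\right)^{2}} = - \frac{3190}{49} \approx -65.102$)
$M + a = 1445 - \frac{3190}{49} = \frac{67615}{49}$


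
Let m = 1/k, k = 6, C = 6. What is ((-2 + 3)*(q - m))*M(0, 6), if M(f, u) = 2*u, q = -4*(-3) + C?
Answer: 214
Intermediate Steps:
q = 18 (q = -4*(-3) + 6 = 12 + 6 = 18)
m = ⅙ (m = 1/6 = ⅙ ≈ 0.16667)
((-2 + 3)*(q - m))*M(0, 6) = ((-2 + 3)*(18 - 1*⅙))*(2*6) = (1*(18 - ⅙))*12 = (1*(107/6))*12 = (107/6)*12 = 214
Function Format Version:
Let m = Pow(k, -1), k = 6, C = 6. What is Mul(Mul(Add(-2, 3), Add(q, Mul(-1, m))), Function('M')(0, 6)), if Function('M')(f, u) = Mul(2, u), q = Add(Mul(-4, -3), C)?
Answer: 214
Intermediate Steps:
q = 18 (q = Add(Mul(-4, -3), 6) = Add(12, 6) = 18)
m = Rational(1, 6) (m = Pow(6, -1) = Rational(1, 6) ≈ 0.16667)
Mul(Mul(Add(-2, 3), Add(q, Mul(-1, m))), Function('M')(0, 6)) = Mul(Mul(Add(-2, 3), Add(18, Mul(-1, Rational(1, 6)))), Mul(2, 6)) = Mul(Mul(1, Add(18, Rational(-1, 6))), 12) = Mul(Mul(1, Rational(107, 6)), 12) = Mul(Rational(107, 6), 12) = 214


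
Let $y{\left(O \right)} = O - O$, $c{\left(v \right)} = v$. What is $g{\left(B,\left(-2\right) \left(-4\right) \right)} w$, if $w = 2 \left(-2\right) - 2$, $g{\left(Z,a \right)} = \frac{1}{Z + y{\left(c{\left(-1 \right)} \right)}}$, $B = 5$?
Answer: $- \frac{6}{5} \approx -1.2$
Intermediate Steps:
$y{\left(O \right)} = 0$
$g{\left(Z,a \right)} = \frac{1}{Z}$ ($g{\left(Z,a \right)} = \frac{1}{Z + 0} = \frac{1}{Z}$)
$w = -6$ ($w = -4 - 2 = -6$)
$g{\left(B,\left(-2\right) \left(-4\right) \right)} w = \frac{1}{5} \left(-6\right) = - \frac{6}{5}$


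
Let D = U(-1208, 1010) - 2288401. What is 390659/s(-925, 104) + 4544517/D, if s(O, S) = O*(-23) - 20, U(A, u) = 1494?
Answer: 796807092878/48608208285 ≈ 16.392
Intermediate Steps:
s(O, S) = -20 - 23*O (s(O, S) = -23*O - 20 = -20 - 23*O)
D = -2286907 (D = 1494 - 2288401 = -2286907)
390659/s(-925, 104) + 4544517/D = 390659/(-20 - 23*(-925)) + 4544517/(-2286907) = 390659/(-20 + 21275) + 4544517*(-1/2286907) = 390659/21255 - 4544517/2286907 = 796807092878/48608208285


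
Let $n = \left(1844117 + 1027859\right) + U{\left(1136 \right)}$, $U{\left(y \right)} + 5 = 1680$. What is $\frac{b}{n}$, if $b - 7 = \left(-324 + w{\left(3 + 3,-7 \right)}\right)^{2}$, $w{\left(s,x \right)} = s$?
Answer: $\frac{101131}{2873651} \approx 0.035192$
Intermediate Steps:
$U{\left(y \right)} = 1675$ ($U{\left(y \right)} = -5 + 1680 = 1675$)
$b = 101131$ ($b = 7 + \left(-324 + \left(3 + 3\right)\right)^{2} = 7 + \left(-324 + 6\right)^{2} = 7 + \left(-318\right)^{2} = 7 + 101124 = 101131$)
$n = 2873651$ ($n = \left(1844117 + 1027859\right) + 1675 = 2871976 + 1675 = 2873651$)
$\frac{b}{n} = \frac{101131}{2873651}$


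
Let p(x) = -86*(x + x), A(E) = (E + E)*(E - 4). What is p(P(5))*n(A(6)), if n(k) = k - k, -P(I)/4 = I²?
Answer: 0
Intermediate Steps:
P(I) = -4*I²
A(E) = 2*E*(-4 + E) (A(E) = (2*E)*(-4 + E) = 2*E*(-4 + E))
n(k) = 0
p(x) = -172*x
p(P(5))*n(A(6)) = -(-688)*5²*0 = -(-688)*25*0 = -172*(-100)*0 = 17200*0 = 0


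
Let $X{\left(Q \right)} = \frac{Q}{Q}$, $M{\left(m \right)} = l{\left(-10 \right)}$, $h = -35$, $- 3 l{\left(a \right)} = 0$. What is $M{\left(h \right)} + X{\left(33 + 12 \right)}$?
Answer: $1$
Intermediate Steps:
$l{\left(a \right)} = 0$ ($l{\left(a \right)} = \left(- \frac{1}{3}\right) 0 = 0$)
$M{\left(m \right)} = 0$
$X{\left(Q \right)} = 1$
$M{\left(h \right)} + X{\left(33 + 12 \right)} = 0 + 1 = 1$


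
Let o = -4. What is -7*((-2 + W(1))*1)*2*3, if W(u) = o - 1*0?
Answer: 252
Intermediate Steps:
W(u) = -4 (W(u) = -4 - 1*0 = -4 + 0 = -4)
-7*((-2 + W(1))*1)*2*3 = -7*((-2 - 4)*1)*2*3 = -7*-6*1*2*3 = -7*(-6*2)*3 = -(-84)*3 = -7*(-36) = 252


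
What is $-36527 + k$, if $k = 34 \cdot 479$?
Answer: $-20241$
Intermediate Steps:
$k = 16286$
$-36527 + k = -36527 + 16286 = -20241$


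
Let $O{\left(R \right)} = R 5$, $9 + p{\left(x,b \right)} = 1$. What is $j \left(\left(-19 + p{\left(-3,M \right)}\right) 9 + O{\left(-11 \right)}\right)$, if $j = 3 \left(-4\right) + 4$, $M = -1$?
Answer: $2384$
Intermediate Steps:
$p{\left(x,b \right)} = -8$ ($p{\left(x,b \right)} = -9 + 1 = -8$)
$O{\left(R \right)} = 5 R$
$j = -8$ ($j = -12 + 4 = -8$)
$j \left(\left(-19 + p{\left(-3,M \right)}\right) 9 + O{\left(-11 \right)}\right) = - 8 \left(\left(-19 - 8\right) 9 + 5 \left(-11\right)\right) = - 8 \left(\left(-27\right) 9 - 55\right) = - 8 \left(-243 - 55\right) = \left(-8\right) \left(-298\right) = 2384$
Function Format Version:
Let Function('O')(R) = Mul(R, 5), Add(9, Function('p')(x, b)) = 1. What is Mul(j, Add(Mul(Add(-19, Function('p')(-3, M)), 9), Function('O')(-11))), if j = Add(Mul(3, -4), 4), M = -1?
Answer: 2384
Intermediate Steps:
Function('p')(x, b) = -8 (Function('p')(x, b) = Add(-9, 1) = -8)
Function('O')(R) = Mul(5, R)
j = -8 (j = Add(-12, 4) = -8)
Mul(j, Add(Mul(Add(-19, Function('p')(-3, M)), 9), Function('O')(-11))) = Mul(-8, Add(Mul(Add(-19, -8), 9), Mul(5, -11))) = Mul(-8, Add(Mul(-27, 9), -55)) = Mul(-8, Add(-243, -55)) = Mul(-8, -298) = 2384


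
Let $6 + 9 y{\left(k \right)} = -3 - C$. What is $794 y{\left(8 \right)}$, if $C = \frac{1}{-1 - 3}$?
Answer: $- \frac{13895}{18} \approx -771.94$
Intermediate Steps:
$C = - \frac{1}{4}$ ($C = \frac{1}{-4} = - \frac{1}{4} \approx -0.25$)
$y{\left(k \right)} = - \frac{35}{36}$ ($y{\left(k \right)} = - \frac{2}{3} + \frac{-3 - - \frac{1}{4}}{9} = - \frac{2}{3} + \frac{-3 + \frac{1}{4}}{9} = - \frac{2}{3} + \frac{1}{9} \left(- \frac{11}{4}\right) = - \frac{2}{3} - \frac{11}{36} = - \frac{35}{36}$)
$794 y{\left(8 \right)} = 794 \left(- \frac{35}{36}\right) = - \frac{13895}{18}$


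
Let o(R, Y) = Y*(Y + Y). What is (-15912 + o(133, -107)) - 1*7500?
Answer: -514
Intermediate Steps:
o(R, Y) = 2*Y² (o(R, Y) = Y*(2*Y) = 2*Y²)
(-15912 + o(133, -107)) - 1*7500 = (-15912 + 2*(-107)²) - 1*7500 = (-15912 + 2*11449) - 7500 = (-15912 + 22898) - 7500 = 6986 - 7500 = -514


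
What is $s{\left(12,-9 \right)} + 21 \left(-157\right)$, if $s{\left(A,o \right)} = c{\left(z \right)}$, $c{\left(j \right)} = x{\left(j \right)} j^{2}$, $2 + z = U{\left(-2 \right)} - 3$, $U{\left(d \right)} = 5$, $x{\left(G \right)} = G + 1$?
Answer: $-3297$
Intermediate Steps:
$x{\left(G \right)} = 1 + G$
$z = 0$ ($z = -2 + \left(5 - 3\right) = -2 + 2 = 0$)
$c{\left(j \right)} = j^{2} \left(1 + j\right)$ ($c{\left(j \right)} = \left(1 + j\right) j^{2} = j^{2} \left(1 + j\right)$)
$s{\left(A,o \right)} = 0$ ($s{\left(A,o \right)} = 0^{2} \left(1 + 0\right) = 0 \cdot 1 = 0$)
$s{\left(12,-9 \right)} + 21 \left(-157\right) = 0 + 21 \left(-157\right) = 0 - 3297 = -3297$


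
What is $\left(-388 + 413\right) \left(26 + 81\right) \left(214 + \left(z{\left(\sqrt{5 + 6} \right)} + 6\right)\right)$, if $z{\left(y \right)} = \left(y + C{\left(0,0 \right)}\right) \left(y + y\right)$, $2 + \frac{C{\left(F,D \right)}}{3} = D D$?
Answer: $647350 - 32100 \sqrt{11} \approx 5.4089 \cdot 10^{5}$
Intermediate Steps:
$C{\left(F,D \right)} = -6 + 3 D^{2}$ ($C{\left(F,D \right)} = -6 + 3 D D = -6 + 3 D^{2}$)
$z{\left(y \right)} = 2 y \left(-6 + y\right)$ ($z{\left(y \right)} = \left(y - \left(6 - 3 \cdot 0^{2}\right)\right) \left(y + y\right) = \left(y + \left(-6 + 3 \cdot 0\right)\right) 2 y = \left(y + \left(-6 + 0\right)\right) 2 y = \left(y - 6\right) 2 y = \left(-6 + y\right) 2 y = 2 y \left(-6 + y\right)$)
$\left(-388 + 413\right) \left(26 + 81\right) \left(214 + \left(z{\left(\sqrt{5 + 6} \right)} + 6\right)\right) = \left(-388 + 413\right) \left(26 + 81\right) \left(214 + \left(2 \sqrt{5 + 6} \left(-6 + \sqrt{5 + 6}\right) + 6\right)\right) = 25 \cdot 107 \left(214 + \left(2 \sqrt{11} \left(-6 + \sqrt{11}\right) + 6\right)\right) = 25 \cdot 107 \left(214 + \left(6 + 2 \sqrt{11} \left(-6 + \sqrt{11}\right)\right)\right) = 25 \cdot 107 \left(220 + 2 \sqrt{11} \left(-6 + \sqrt{11}\right)\right) = 25 \left(23540 + 214 \sqrt{11} \left(-6 + \sqrt{11}\right)\right) = 588500 + 5350 \sqrt{11} \left(-6 + \sqrt{11}\right)$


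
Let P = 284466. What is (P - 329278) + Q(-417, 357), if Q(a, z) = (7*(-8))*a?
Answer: -21460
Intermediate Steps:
Q(a, z) = -56*a
(P - 329278) + Q(-417, 357) = (284466 - 329278) - 56*(-417) = -44812 + 23352 = -21460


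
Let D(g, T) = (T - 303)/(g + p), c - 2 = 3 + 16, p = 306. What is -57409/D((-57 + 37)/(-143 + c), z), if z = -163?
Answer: 536085242/14213 ≈ 37718.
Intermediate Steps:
c = 21 (c = 2 + (3 + 16) = 2 + 19 = 21)
D(g, T) = (-303 + T)/(306 + g) (D(g, T) = (T - 303)/(g + 306) = (-303 + T)/(306 + g))
-57409/D((-57 + 37)/(-143 + c), z) = -57409*(306 + (-57 + 37)/(-143 + 21))/(-303 - 163) = -57409/(-466/(306 - 20/(-122))) = -57409/(-466/(306 - 20*(-1/122))) = -57409/(-466/(306 + 10/61)) = -57409/(-466/(18676/61)) = -57409/((61/18676)*(-466)) = -57409/(-14213/9338) = -57409*(-9338/14213) = 536085242/14213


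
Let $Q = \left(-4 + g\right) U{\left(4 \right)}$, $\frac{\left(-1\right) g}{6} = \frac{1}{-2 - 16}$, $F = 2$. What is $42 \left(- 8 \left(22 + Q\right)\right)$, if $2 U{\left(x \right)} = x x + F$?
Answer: $3696$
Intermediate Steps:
$U{\left(x \right)} = 1 + \frac{x^{2}}{2}$ ($U{\left(x \right)} = \frac{x x + 2}{2} = \frac{x^{2} + 2}{2} = \frac{2 + x^{2}}{2} = 1 + \frac{x^{2}}{2}$)
$g = \frac{1}{3}$ ($g = - \frac{6}{-2 - 16} = - \frac{6}{-18} = \left(-6\right) \left(- \frac{1}{18}\right) = \frac{1}{3} \approx 0.33333$)
$Q = -33$ ($Q = \left(-4 + \frac{1}{3}\right) \left(1 + \frac{4^{2}}{2}\right) = - \frac{11 \left(1 + \frac{1}{2} \cdot 16\right)}{3} = - \frac{11 \left(1 + 8\right)}{3} = \left(- \frac{11}{3}\right) 9 = -33$)
$42 \left(- 8 \left(22 + Q\right)\right) = 42 \left(- 8 \left(22 - 33\right)\right) = 42 \left(\left(-8\right) \left(-11\right)\right) = 42 \cdot 88 = 3696$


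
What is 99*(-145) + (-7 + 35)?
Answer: -14327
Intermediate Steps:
99*(-145) + (-7 + 35) = -14355 + 28 = -14327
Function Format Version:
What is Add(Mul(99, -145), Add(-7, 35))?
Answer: -14327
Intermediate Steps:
Add(Mul(99, -145), Add(-7, 35)) = Add(-14355, 28) = -14327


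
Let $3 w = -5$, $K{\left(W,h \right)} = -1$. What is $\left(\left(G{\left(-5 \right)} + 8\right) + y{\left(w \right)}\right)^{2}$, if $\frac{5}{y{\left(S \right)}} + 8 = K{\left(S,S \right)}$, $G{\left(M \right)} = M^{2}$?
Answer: $\frac{85264}{81} \approx 1052.6$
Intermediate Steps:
$w = - \frac{5}{3}$ ($w = \frac{1}{3} \left(-5\right) = - \frac{5}{3} \approx -1.6667$)
$y{\left(S \right)} = - \frac{5}{9}$ ($y{\left(S \right)} = \frac{5}{-8 - 1} = \frac{5}{-9} = 5 \left(- \frac{1}{9}\right) = - \frac{5}{9}$)
$\left(\left(G{\left(-5 \right)} + 8\right) + y{\left(w \right)}\right)^{2} = \left(\left(\left(-5\right)^{2} + 8\right) - \frac{5}{9}\right)^{2} = \left(\left(25 + 8\right) - \frac{5}{9}\right)^{2} = \left(33 - \frac{5}{9}\right)^{2} = \left(\frac{292}{9}\right)^{2} = \frac{85264}{81}$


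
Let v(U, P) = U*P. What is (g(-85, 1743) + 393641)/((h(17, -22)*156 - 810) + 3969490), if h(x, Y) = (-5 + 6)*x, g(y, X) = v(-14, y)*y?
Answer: 292491/3971332 ≈ 0.073651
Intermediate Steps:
v(U, P) = P*U
g(y, X) = -14*y² (g(y, X) = (y*(-14))*y = (-14*y)*y = -14*y²)
h(x, Y) = x (h(x, Y) = 1*x = x)
(g(-85, 1743) + 393641)/((h(17, -22)*156 - 810) + 3969490) = (-14*(-85)² + 393641)/((17*156 - 810) + 3969490) = (-14*7225 + 393641)/((2652 - 810) + 3969490) = (-101150 + 393641)/(1842 + 3969490) = 292491/3971332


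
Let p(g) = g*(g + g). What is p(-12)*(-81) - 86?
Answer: -23414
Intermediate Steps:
p(g) = 2*g**2 (p(g) = g*(2*g) = 2*g**2)
p(-12)*(-81) - 86 = (2*(-12)**2)*(-81) - 86 = (2*144)*(-81) - 86 = 288*(-81) - 86 = -23328 - 86 = -23414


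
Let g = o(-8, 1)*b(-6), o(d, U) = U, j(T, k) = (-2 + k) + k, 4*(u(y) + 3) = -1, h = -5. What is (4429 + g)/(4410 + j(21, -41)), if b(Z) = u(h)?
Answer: 843/824 ≈ 1.0231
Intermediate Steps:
u(y) = -13/4 (u(y) = -3 + (¼)*(-1) = -3 - ¼ = -13/4)
b(Z) = -13/4
j(T, k) = -2 + 2*k
g = -13/4 (g = 1*(-13/4) = -13/4 ≈ -3.2500)
(4429 + g)/(4410 + j(21, -41)) = (4429 - 13/4)/(4410 + (-2 + 2*(-41))) = 17703/(4*(4410 + (-2 - 82))) = 17703/(4*(4410 - 84)) = (17703/4)/4326 = (17703/4)*(1/4326) = 843/824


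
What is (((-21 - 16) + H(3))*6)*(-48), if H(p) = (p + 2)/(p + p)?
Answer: 10416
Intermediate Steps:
H(p) = (2 + p)/(2*p) (H(p) = (2 + p)/((2*p)) = (2 + p)*(1/(2*p)) = (2 + p)/(2*p))
(((-21 - 16) + H(3))*6)*(-48) = (((-21 - 16) + (½)*(2 + 3)/3)*6)*(-48) = ((-37 + (½)*(⅓)*5)*6)*(-48) = ((-37 + ⅚)*6)*(-48) = -217/6*6*(-48) = -217*(-48) = 10416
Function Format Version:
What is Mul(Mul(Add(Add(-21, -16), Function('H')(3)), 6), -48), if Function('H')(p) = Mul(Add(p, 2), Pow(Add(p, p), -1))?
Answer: 10416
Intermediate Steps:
Function('H')(p) = Mul(Rational(1, 2), Pow(p, -1), Add(2, p)) (Function('H')(p) = Mul(Add(2, p), Pow(Mul(2, p), -1)) = Mul(Add(2, p), Mul(Rational(1, 2), Pow(p, -1))) = Mul(Rational(1, 2), Pow(p, -1), Add(2, p)))
Mul(Mul(Add(Add(-21, -16), Function('H')(3)), 6), -48) = Mul(Mul(Add(Add(-21, -16), Mul(Rational(1, 2), Pow(3, -1), Add(2, 3))), 6), -48) = Mul(Mul(Add(-37, Mul(Rational(1, 2), Rational(1, 3), 5)), 6), -48) = Mul(Mul(Add(-37, Rational(5, 6)), 6), -48) = Mul(Mul(Rational(-217, 6), 6), -48) = Mul(-217, -48) = 10416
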